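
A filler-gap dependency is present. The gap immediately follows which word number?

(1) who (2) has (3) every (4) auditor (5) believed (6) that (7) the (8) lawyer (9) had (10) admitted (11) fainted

The displaced element is "who" (word 1).
It is linked across 2 clause boundaries (that → Ø).
It functions as the subject of "fainted", so the gap sits immediately after word 10 ("admitted").
Base order: Every auditor has believed that the lawyer had admitted that who fainted.

10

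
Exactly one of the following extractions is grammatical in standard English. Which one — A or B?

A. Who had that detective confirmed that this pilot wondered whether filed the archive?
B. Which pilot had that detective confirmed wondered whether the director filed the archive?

B

In A, the wh-phrase is extracted from inside a wh-island (introduced by "whether"), which blocks movement.
In B, the extraction path crosses only that-complement boundaries, which are transparent.
So B is grammatical.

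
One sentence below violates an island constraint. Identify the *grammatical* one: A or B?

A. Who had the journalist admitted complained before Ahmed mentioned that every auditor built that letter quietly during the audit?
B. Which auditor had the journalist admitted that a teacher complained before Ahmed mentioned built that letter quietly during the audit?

A

In B, the wh-phrase is extracted from inside an adjunct island (introduced by "before"), which blocks movement.
In A, the extraction path crosses only that-complement boundaries, which are transparent.
So A is grammatical.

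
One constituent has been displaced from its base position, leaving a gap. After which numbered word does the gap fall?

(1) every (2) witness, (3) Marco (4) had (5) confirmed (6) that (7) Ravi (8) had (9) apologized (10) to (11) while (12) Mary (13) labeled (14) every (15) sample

10

The displaced element is "every witness" (word 2).
It is linked across 1 clause boundary (that).
It functions as the object of the preposition "to" of "apologized", so the gap sits immediately after word 10 ("to").
Base order: Marco had confirmed that Ravi had apologized to every witness while Mary labeled every sample.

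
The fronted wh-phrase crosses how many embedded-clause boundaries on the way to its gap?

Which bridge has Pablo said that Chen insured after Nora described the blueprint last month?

"which bridge" is extracted from the object of "insured".
Boundaries crossed, outermost first: [that] — 1 in total.

1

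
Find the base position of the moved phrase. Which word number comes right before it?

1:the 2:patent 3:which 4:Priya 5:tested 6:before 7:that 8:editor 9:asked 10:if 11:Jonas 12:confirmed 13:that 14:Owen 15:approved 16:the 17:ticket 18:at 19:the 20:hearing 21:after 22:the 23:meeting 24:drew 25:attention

The displaced element is "the patent" (word 2).
It functions as the direct object of "tested", so the gap sits immediately after word 5 ("tested").
Base order: Priya tested the patent before that editor asked if Jonas confirmed that Owen approved the ticket at the hearing after the meeting.

5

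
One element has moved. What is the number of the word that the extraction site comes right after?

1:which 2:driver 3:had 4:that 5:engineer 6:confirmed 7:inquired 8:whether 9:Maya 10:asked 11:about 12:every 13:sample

6

The displaced element is "which driver" (word 2).
It is linked across 1 clause boundary (Ø).
It functions as the subject of "inquired", so the gap sits immediately after word 6 ("confirmed").
Base order: That engineer had confirmed that which driver inquired whether Maya asked about every sample.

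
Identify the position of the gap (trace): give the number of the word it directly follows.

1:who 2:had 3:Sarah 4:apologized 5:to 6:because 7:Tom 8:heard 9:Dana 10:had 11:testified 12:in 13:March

5

The displaced element is "who" (word 1).
It functions as the object of the preposition "to" of "apologized", so the gap sits immediately after word 5 ("to").
Base order: Sarah had apologized to who because Tom heard Dana had testified in March.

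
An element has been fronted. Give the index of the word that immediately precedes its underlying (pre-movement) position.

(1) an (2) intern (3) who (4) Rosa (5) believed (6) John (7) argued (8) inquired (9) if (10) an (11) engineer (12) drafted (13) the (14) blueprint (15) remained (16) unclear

The displaced element is "an intern" (word 2).
It is linked across 2 clause boundaries (Ø → Ø).
It functions as the subject of "inquired", so the gap sits immediately after word 7 ("argued").
Base order: Rosa believed John argued that an intern inquired if an engineer drafted the blueprint.

7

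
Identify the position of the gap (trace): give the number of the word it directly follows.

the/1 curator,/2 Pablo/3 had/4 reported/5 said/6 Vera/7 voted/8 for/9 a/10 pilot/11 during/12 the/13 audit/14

5

The displaced element is "the curator" (word 2).
It is linked across 1 clause boundary (Ø).
It functions as the subject of "said", so the gap sits immediately after word 5 ("reported").
Base order: Pablo had reported that the curator said Vera voted for a pilot during the audit.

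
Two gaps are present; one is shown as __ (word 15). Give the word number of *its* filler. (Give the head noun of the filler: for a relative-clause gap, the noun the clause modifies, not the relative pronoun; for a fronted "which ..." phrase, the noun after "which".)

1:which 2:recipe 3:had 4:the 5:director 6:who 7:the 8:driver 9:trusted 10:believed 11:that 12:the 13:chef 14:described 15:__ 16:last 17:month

The marked gap is the direct object of "described".
Its filler is the fronted wh-phrase "which recipe", at word 2.
(The other dependency links word 5 to a gap after word 9.)

2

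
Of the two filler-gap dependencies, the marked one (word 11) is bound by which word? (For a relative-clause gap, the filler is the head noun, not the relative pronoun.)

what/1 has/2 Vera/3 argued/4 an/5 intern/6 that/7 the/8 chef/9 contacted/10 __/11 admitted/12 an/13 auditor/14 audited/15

The marked gap is inside the relative clause, the direct object of "contacted".
Its filler is the head noun "intern" (via "that"), at word 6.
(The other dependency links word 1 to a gap after word 15.)

6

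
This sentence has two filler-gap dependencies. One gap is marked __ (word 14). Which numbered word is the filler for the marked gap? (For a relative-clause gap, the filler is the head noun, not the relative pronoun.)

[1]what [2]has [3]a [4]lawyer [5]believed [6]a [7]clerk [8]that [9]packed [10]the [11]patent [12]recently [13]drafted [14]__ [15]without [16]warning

1

The marked gap is the direct object of "drafted".
Its filler is the fronted wh-phrase "what", at word 1.
(The other dependency links word 7 to a gap after word 8.)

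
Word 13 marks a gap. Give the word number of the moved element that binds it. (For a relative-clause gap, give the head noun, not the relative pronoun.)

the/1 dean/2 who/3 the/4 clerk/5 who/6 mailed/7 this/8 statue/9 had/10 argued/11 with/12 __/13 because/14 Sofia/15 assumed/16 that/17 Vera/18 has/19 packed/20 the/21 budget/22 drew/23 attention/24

The gap at 13 is the prepositional object of "argued", inside a relative clause.
The relative pronoun is "who" (word 3); it is bound by the head noun immediately before it.
Its filler is the head noun "dean", at word 2.

2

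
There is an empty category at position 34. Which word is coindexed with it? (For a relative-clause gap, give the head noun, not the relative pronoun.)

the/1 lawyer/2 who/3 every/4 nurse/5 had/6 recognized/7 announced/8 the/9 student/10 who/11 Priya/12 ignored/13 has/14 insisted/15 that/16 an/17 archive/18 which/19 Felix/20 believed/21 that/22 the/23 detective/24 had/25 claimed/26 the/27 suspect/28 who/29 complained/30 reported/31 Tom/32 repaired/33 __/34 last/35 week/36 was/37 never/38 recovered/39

The gap at 34 is the object of "repaired", inside a relative clause.
The relative pronoun is "which" (word 19); it is bound by the head noun immediately before it.
Its filler is the head noun "archive", at word 18.

18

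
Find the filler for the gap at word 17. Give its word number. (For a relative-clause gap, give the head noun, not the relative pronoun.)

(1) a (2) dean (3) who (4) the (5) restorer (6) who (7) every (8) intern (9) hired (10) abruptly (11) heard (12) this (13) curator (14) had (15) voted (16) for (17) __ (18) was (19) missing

2

The gap at 17 is the prepositional object of "voted", inside a relative clause.
The relative pronoun is "who" (word 3); it is bound by the head noun immediately before it.
Its filler is the head noun "dean", at word 2.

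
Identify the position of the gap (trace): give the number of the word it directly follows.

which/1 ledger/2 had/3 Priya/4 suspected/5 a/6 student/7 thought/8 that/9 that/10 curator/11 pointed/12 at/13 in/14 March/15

13

The displaced element is "which ledger" (word 2).
It is linked across 2 clause boundaries (Ø → that).
It functions as the object of the preposition "at" of "pointed", so the gap sits immediately after word 13 ("at").
Base order: Priya had suspected a student thought that that curator pointed at which ledger in March.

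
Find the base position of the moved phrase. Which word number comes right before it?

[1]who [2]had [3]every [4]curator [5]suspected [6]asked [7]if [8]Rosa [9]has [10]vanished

The displaced element is "who" (word 1).
It is linked across 1 clause boundary (Ø).
It functions as the subject of "asked", so the gap sits immediately after word 5 ("suspected").
Base order: Every curator had suspected that who asked if Rosa has vanished.

5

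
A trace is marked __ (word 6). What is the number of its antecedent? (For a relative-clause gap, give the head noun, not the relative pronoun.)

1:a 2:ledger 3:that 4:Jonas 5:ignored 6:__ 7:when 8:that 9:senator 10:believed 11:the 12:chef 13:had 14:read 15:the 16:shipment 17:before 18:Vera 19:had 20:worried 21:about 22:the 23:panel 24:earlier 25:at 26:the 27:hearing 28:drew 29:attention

The gap at 6 is the object of "ignored", inside a relative clause.
The relative pronoun is "that" (word 3); it is bound by the head noun immediately before it.
Its filler is the head noun "ledger", at word 2.

2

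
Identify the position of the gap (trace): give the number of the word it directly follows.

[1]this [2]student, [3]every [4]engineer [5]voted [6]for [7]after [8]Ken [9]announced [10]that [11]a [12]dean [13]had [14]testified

6

The displaced element is "this student" (word 2).
It functions as the object of the preposition "for" of "voted", so the gap sits immediately after word 6 ("for").
Base order: Every engineer voted for this student after Ken announced that a dean had testified.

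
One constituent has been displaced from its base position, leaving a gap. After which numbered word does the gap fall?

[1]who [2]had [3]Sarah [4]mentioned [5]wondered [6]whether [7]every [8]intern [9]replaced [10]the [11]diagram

The displaced element is "who" (word 1).
It is linked across 1 clause boundary (Ø).
It functions as the subject of "wondered", so the gap sits immediately after word 4 ("mentioned").
Base order: Sarah had mentioned that who wondered whether every intern replaced the diagram.

4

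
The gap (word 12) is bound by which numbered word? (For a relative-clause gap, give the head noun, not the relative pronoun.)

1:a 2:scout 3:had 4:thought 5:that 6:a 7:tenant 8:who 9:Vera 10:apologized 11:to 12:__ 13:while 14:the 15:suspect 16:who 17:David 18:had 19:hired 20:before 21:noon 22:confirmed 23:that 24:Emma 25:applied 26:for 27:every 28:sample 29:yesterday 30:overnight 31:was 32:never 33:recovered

7

The gap at 12 is the prepositional object of "apologized", inside a relative clause.
The relative pronoun is "who" (word 8); it is bound by the head noun immediately before it.
Its filler is the head noun "tenant", at word 7.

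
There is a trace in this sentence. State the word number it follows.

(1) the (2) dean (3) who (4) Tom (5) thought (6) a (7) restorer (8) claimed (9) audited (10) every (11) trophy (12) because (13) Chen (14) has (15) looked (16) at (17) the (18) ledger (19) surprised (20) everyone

The displaced element is "the dean" (word 2).
It is linked across 2 clause boundaries (Ø → Ø).
It functions as the subject of "audited", so the gap sits immediately after word 8 ("claimed").
Base order: Tom thought a restorer claimed the dean audited every trophy because Chen has looked at the ledger.

8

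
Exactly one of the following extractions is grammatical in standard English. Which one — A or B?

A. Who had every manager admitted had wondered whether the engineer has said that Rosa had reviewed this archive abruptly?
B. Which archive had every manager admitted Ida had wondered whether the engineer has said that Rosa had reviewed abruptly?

In B, the wh-phrase is extracted from inside a wh-island (introduced by "whether"), which blocks movement.
In A, the extraction path crosses only that-complement boundaries, which are transparent.
So A is grammatical.

A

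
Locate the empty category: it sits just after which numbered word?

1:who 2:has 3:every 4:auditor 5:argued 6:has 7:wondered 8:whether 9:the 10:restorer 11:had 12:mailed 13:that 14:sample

5

The displaced element is "who" (word 1).
It is linked across 1 clause boundary (Ø).
It functions as the subject of "wondered", so the gap sits immediately after word 5 ("argued").
Base order: Every auditor has argued that who has wondered whether the restorer had mailed that sample.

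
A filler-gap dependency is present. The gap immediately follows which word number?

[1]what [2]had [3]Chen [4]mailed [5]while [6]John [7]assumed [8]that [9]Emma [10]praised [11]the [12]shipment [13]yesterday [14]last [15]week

The displaced element is "what" (word 1).
It functions as the direct object of "mailed", so the gap sits immediately after word 4 ("mailed").
Base order: Chen had mailed what while John assumed that Emma praised the shipment yesterday last week.

4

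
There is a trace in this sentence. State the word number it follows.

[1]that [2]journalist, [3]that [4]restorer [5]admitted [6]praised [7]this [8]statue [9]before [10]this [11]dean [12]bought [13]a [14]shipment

The displaced element is "that journalist" (word 2).
It is linked across 1 clause boundary (Ø).
It functions as the subject of "praised", so the gap sits immediately after word 5 ("admitted").
Base order: That restorer admitted that journalist praised this statue before this dean bought a shipment.

5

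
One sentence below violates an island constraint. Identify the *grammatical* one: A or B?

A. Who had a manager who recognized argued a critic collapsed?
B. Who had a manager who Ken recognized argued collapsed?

B

In A, the wh-phrase is extracted from inside a complex-NP island (relative clause) (introduced by "who"), which blocks movement.
In B, the extraction path crosses only that-complement boundaries, which are transparent.
So B is grammatical.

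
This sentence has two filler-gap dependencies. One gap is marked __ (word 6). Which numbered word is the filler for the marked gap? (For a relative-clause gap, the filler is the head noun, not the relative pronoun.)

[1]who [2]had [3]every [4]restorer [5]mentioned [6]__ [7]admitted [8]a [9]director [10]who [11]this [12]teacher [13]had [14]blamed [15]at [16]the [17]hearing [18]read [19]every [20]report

The marked gap is the subject of "admitted".
Its filler is the fronted wh-phrase "who", at word 1.
(The other dependency links word 9 to a gap after word 14.)

1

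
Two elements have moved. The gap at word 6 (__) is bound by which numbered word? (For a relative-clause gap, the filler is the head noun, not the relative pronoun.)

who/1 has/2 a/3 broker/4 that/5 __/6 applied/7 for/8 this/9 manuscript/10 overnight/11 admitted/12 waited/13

The marked gap is inside the relative clause, the subject of "applied".
Its filler is the head noun "broker" (via "that"), at word 4.
(The other dependency links word 1 to a gap after word 12.)

4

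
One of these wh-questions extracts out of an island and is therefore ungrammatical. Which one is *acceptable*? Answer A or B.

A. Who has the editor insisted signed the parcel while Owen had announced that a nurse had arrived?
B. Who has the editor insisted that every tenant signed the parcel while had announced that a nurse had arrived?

A

In B, the wh-phrase is extracted from inside an adjunct island (introduced by "while"), which blocks movement.
In A, the extraction path crosses only that-complement boundaries, which are transparent.
So A is grammatical.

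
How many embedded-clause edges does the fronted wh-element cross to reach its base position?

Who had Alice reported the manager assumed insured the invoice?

2

"who" is extracted from the subject of "insured".
Boundaries crossed, outermost first: [Ø], [Ø] — 2 in total.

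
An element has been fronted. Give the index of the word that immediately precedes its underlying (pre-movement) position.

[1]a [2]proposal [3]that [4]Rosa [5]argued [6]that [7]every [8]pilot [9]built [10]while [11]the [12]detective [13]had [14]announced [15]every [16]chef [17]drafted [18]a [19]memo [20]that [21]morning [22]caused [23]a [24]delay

9

The displaced element is "a proposal" (word 2).
It is linked across 1 clause boundary (that).
It functions as the direct object of "built", so the gap sits immediately after word 9 ("built").
Base order: Rosa argued that every pilot built a proposal while the detective had announced every chef drafted a memo that morning.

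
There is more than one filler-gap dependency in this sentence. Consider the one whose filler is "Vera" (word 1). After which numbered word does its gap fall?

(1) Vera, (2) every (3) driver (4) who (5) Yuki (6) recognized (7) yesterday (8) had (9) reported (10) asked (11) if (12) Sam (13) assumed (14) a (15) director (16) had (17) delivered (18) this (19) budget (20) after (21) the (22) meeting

The displaced element is "Vera" (word 1).
It is linked across 1 clause boundary (Ø).
It functions as the subject of "asked", so the gap sits immediately after word 9 ("reported").
Base order: Every driver who Yuki recognized yesterday had reported that Vera asked if Sam assumed a director had delivered this budget after the meeting.

9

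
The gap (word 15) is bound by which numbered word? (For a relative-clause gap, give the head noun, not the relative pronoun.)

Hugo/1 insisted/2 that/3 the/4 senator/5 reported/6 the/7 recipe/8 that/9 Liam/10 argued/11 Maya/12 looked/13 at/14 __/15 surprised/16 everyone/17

The gap at 15 is the prepositional object of "looked", inside a relative clause.
The relative pronoun is "that" (word 9); it is bound by the head noun immediately before it.
Its filler is the head noun "recipe", at word 8.

8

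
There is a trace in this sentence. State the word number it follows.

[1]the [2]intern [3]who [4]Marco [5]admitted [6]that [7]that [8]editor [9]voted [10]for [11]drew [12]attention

The displaced element is "the intern" (word 2).
It is linked across 1 clause boundary (that).
It functions as the object of the preposition "for" of "voted", so the gap sits immediately after word 10 ("for").
Base order: Marco admitted that that editor voted for the intern.

10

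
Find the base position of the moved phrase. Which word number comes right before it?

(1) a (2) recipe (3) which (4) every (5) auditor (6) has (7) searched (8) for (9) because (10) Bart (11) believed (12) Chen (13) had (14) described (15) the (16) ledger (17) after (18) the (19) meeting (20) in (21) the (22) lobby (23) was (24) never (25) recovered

8

The displaced element is "a recipe" (word 2).
It functions as the object of the preposition "for" of "searched", so the gap sits immediately after word 8 ("for").
Base order: Every auditor has searched for a recipe because Bart believed Chen had described the ledger after the meeting in the lobby.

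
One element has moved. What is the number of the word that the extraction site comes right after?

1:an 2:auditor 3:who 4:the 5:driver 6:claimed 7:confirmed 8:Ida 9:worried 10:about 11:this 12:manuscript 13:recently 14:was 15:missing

6

The displaced element is "an auditor" (word 2).
It is linked across 1 clause boundary (Ø).
It functions as the subject of "confirmed", so the gap sits immediately after word 6 ("claimed").
Base order: The driver claimed that an auditor confirmed Ida worried about this manuscript recently.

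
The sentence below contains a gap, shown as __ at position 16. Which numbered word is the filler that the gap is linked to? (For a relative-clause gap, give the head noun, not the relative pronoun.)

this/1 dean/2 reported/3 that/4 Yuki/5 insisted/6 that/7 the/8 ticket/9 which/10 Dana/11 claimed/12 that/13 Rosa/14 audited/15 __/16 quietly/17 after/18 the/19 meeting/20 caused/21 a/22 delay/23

9

The gap at 16 is the object of "audited", inside a relative clause.
The relative pronoun is "which" (word 10); it is bound by the head noun immediately before it.
Its filler is the head noun "ticket", at word 9.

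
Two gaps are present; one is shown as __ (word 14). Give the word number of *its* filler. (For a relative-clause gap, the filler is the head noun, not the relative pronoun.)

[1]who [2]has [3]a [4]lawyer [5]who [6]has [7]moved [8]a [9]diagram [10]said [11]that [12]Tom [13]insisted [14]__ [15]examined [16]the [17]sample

The marked gap is the subject of "examined".
Its filler is the fronted wh-phrase "who", at word 1.
(The other dependency links word 4 to a gap after word 5.)

1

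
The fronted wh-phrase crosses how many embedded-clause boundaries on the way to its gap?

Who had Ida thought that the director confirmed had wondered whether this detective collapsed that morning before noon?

2

"who" is extracted from the subject of "wondered".
Boundaries crossed, outermost first: [that], [Ø] — 2 in total.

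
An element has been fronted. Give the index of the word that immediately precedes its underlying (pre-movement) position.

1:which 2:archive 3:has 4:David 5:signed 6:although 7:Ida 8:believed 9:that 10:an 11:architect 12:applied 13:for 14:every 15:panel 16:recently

The displaced element is "which archive" (word 2).
It functions as the direct object of "signed", so the gap sits immediately after word 5 ("signed").
Base order: David has signed which archive although Ida believed that an architect applied for every panel recently.

5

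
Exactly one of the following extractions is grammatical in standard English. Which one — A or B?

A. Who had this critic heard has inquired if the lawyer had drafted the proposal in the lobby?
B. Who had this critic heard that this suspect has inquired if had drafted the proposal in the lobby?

In B, the wh-phrase is extracted from inside a wh-island (introduced by "if"), which blocks movement.
In A, the extraction path crosses only that-complement boundaries, which are transparent.
So A is grammatical.

A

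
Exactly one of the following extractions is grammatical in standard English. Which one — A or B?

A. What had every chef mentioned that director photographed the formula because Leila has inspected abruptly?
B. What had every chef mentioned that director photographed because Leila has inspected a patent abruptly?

In A, the wh-phrase is extracted from inside an adjunct island (introduced by "because"), which blocks movement.
In B, the extraction path crosses only that-complement boundaries, which are transparent.
So B is grammatical.

B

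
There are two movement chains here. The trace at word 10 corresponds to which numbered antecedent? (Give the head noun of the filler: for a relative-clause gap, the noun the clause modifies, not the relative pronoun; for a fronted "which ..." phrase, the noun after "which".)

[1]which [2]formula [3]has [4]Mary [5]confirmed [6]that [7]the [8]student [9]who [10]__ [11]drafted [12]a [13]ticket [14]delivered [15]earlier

8

The marked gap is inside the relative clause, the subject of "drafted".
Its filler is the head noun "student" (via "who"), at word 8.
(The other dependency links word 2 to a gap after word 14.)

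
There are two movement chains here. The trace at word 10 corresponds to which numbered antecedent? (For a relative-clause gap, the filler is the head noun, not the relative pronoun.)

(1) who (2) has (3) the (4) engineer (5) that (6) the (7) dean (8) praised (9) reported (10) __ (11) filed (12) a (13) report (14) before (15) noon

The marked gap is the subject of "filed".
Its filler is the fronted wh-phrase "who", at word 1.
(The other dependency links word 4 to a gap after word 8.)

1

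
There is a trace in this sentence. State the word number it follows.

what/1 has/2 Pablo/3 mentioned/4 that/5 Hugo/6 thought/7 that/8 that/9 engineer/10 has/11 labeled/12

12

The displaced element is "what" (word 1).
It is linked across 2 clause boundaries (that → that).
It functions as the direct object of "labeled", so the gap sits immediately after word 12 ("labeled").
Base order: Pablo has mentioned that Hugo thought that that engineer has labeled what.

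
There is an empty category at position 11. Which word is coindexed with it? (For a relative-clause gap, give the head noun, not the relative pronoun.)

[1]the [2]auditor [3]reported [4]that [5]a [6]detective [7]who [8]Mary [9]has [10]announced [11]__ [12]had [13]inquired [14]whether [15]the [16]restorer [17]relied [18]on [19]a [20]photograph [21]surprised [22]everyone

6

The gap at 11 is the subject of "inquired", inside a relative clause.
The relative pronoun is "who" (word 7); it is bound by the head noun immediately before it.
Its filler is the head noun "detective", at word 6.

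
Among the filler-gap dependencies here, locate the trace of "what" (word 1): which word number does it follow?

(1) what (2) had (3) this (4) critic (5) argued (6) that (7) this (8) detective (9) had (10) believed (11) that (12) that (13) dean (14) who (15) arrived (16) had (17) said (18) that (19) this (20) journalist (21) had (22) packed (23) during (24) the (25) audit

The displaced element is "what" (word 1).
It is linked across 3 clause boundaries (that → that → that).
It functions as the direct object of "packed", so the gap sits immediately after word 22 ("packed").
Base order: This critic had argued that this detective had believed that that dean who arrived had said that this journalist had packed what during the audit.

22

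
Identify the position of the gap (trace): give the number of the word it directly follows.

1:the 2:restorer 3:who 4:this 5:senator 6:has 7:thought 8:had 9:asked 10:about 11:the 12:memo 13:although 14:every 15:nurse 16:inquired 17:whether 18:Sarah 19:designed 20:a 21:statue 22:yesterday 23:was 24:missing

7

The displaced element is "the restorer" (word 2).
It is linked across 1 clause boundary (Ø).
It functions as the subject of "asked", so the gap sits immediately after word 7 ("thought").
Base order: This senator has thought that the restorer had asked about the memo although every nurse inquired whether Sarah designed a statue yesterday.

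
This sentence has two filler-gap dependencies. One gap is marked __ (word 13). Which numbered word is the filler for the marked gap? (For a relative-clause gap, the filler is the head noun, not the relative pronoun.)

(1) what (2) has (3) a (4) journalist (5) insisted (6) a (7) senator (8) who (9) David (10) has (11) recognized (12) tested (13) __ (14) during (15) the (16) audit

The marked gap is the direct object of "tested".
Its filler is the fronted wh-phrase "what", at word 1.
(The other dependency links word 7 to a gap after word 11.)

1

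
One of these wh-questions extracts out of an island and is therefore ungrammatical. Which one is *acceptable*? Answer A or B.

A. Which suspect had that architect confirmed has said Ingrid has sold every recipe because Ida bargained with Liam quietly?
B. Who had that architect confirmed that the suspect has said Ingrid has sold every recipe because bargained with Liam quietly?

In B, the wh-phrase is extracted from inside an adjunct island (introduced by "because"), which blocks movement.
In A, the extraction path crosses only that-complement boundaries, which are transparent.
So A is grammatical.

A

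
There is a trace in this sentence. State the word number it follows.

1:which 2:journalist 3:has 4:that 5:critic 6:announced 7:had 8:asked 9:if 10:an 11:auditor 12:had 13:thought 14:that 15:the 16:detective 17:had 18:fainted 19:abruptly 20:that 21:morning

6

The displaced element is "which journalist" (word 2).
It is linked across 1 clause boundary (Ø).
It functions as the subject of "asked", so the gap sits immediately after word 6 ("announced").
Base order: That critic has announced that which journalist had asked if an auditor had thought that the detective had fainted abruptly that morning.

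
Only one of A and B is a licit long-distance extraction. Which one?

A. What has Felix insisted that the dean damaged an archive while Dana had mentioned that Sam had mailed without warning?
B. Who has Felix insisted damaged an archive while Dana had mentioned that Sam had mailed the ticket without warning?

In A, the wh-phrase is extracted from inside an adjunct island (introduced by "while"), which blocks movement.
In B, the extraction path crosses only that-complement boundaries, which are transparent.
So B is grammatical.

B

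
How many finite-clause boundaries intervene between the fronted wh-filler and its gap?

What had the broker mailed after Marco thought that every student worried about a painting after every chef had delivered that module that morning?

0

"what" originates inside the matrix clause — no clause boundary is crossed.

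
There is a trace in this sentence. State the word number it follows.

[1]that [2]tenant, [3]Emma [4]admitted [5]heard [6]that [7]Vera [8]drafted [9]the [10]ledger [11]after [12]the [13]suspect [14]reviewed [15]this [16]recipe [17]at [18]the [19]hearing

The displaced element is "that tenant" (word 2).
It is linked across 1 clause boundary (Ø).
It functions as the subject of "heard", so the gap sits immediately after word 4 ("admitted").
Base order: Emma admitted that tenant heard that Vera drafted the ledger after the suspect reviewed this recipe at the hearing.

4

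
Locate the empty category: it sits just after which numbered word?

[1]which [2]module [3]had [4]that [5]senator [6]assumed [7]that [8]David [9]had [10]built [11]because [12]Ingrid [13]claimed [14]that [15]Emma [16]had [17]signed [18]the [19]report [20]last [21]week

The displaced element is "which module" (word 2).
It is linked across 1 clause boundary (that).
It functions as the direct object of "built", so the gap sits immediately after word 10 ("built").
Base order: That senator had assumed that David had built which module because Ingrid claimed that Emma had signed the report last week.

10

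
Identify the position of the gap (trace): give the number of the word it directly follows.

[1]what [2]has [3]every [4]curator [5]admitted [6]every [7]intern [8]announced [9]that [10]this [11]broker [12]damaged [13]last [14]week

The displaced element is "what" (word 1).
It is linked across 2 clause boundaries (Ø → that).
It functions as the direct object of "damaged", so the gap sits immediately after word 12 ("damaged").
Base order: Every curator has admitted every intern announced that this broker damaged what last week.

12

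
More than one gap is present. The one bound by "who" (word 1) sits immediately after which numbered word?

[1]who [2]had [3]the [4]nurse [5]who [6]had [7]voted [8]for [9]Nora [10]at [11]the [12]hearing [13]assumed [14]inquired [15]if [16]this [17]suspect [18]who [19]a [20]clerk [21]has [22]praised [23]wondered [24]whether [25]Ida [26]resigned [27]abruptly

The displaced element is "who" (word 1).
It is linked across 1 clause boundary (Ø).
It functions as the subject of "inquired", so the gap sits immediately after word 13 ("assumed").
Base order: The nurse who had voted for Nora at the hearing had assumed that who inquired if this suspect who a clerk has praised wondered whether Ida resigned abruptly.

13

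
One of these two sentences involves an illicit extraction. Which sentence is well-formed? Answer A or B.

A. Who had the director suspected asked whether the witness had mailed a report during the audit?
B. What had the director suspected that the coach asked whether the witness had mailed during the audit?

In B, the wh-phrase is extracted from inside a wh-island (introduced by "whether"), which blocks movement.
In A, the extraction path crosses only that-complement boundaries, which are transparent.
So A is grammatical.

A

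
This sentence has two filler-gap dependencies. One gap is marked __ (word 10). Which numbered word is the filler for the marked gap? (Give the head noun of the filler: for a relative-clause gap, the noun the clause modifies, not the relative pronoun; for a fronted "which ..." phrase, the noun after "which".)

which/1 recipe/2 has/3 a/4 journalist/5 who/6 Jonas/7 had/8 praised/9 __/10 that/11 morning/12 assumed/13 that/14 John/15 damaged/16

The marked gap is inside the relative clause, the direct object of "praised".
Its filler is the head noun "journalist" (via "who"), at word 5.
(The other dependency links word 2 to a gap after word 16.)

5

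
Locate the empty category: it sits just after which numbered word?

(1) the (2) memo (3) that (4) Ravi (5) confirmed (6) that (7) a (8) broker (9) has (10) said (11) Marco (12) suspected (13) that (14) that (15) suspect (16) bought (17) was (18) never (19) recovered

16

The displaced element is "the memo" (word 2).
It is linked across 3 clause boundaries (that → Ø → that).
It functions as the direct object of "bought", so the gap sits immediately after word 16 ("bought").
Base order: Ravi confirmed that a broker has said Marco suspected that that suspect bought the memo.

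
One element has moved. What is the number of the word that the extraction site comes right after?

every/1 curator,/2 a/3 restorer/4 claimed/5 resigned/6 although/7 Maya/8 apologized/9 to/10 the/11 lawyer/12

5

The displaced element is "every curator" (word 2).
It is linked across 1 clause boundary (Ø).
It functions as the subject of "resigned", so the gap sits immediately after word 5 ("claimed").
Base order: A restorer claimed that every curator resigned although Maya apologized to the lawyer.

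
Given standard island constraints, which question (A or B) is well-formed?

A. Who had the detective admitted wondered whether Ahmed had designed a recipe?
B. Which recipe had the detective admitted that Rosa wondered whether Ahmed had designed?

In B, the wh-phrase is extracted from inside a wh-island (introduced by "whether"), which blocks movement.
In A, the extraction path crosses only that-complement boundaries, which are transparent.
So A is grammatical.

A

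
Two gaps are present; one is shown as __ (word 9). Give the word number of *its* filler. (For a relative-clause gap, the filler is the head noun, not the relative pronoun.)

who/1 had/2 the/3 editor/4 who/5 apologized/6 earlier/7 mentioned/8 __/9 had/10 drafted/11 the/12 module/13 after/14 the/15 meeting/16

1

The marked gap is the subject of "drafted".
Its filler is the fronted wh-phrase "who", at word 1.
(The other dependency links word 4 to a gap after word 5.)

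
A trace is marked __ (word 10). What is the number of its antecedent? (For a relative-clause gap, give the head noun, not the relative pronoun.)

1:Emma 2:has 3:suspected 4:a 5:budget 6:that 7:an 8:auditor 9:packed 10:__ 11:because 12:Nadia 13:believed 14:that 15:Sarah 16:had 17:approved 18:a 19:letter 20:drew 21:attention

The gap at 10 is the object of "packed", inside a relative clause.
The relative pronoun is "that" (word 6); it is bound by the head noun immediately before it.
Its filler is the head noun "budget", at word 5.

5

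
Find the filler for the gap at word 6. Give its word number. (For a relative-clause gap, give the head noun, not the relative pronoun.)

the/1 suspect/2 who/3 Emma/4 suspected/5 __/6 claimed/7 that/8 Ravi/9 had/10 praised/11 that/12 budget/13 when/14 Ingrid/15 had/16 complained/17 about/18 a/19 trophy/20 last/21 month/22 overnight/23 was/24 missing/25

2

The gap at 6 is the subject of "claimed", inside a relative clause.
The relative pronoun is "who" (word 3); it is bound by the head noun immediately before it.
Its filler is the head noun "suspect", at word 2.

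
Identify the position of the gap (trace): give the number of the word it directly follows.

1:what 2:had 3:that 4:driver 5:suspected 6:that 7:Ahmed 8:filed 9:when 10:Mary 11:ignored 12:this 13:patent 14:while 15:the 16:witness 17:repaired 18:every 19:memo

8

The displaced element is "what" (word 1).
It is linked across 1 clause boundary (that).
It functions as the direct object of "filed", so the gap sits immediately after word 8 ("filed").
Base order: That driver had suspected that Ahmed filed what when Mary ignored this patent while the witness repaired every memo.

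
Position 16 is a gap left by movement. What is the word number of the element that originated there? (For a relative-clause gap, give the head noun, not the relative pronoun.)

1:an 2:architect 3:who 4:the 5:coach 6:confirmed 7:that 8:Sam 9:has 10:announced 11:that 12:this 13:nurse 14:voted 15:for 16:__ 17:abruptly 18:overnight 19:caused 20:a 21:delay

The gap at 16 is the prepositional object of "voted", inside a relative clause.
The relative pronoun is "who" (word 3); it is bound by the head noun immediately before it.
Its filler is the head noun "architect", at word 2.

2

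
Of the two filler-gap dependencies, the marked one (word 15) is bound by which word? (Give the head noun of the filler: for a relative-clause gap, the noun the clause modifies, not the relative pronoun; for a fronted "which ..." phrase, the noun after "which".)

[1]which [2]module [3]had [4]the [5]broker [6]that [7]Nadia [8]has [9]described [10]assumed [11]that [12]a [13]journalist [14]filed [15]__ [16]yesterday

The marked gap is the direct object of "filed".
Its filler is the fronted wh-phrase "which module", at word 2.
(The other dependency links word 5 to a gap after word 9.)

2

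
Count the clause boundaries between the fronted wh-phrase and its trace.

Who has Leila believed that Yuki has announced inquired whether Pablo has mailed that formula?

2

"who" is extracted from the subject of "inquired".
Boundaries crossed, outermost first: [that], [Ø] — 2 in total.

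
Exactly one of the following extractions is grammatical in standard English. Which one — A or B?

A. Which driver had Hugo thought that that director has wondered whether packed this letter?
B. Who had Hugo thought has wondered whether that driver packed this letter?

In A, the wh-phrase is extracted from inside a wh-island (introduced by "whether"), which blocks movement.
In B, the extraction path crosses only that-complement boundaries, which are transparent.
So B is grammatical.

B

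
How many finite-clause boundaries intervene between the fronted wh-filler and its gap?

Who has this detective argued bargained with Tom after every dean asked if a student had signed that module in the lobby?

"who" is extracted from the subject of "bargained".
Boundaries crossed, outermost first: [Ø] — 1 in total.

1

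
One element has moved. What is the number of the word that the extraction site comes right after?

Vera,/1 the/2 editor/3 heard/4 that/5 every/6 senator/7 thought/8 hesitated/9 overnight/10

8

The displaced element is "Vera" (word 1).
It is linked across 2 clause boundaries (that → Ø).
It functions as the subject of "hesitated", so the gap sits immediately after word 8 ("thought").
Base order: The editor heard that every senator thought that Vera hesitated overnight.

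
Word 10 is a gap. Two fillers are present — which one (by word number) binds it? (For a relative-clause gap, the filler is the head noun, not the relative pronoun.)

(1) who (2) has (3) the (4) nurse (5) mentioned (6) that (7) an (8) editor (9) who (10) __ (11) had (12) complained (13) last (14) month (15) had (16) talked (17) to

The marked gap is inside the relative clause, the subject of "complained".
Its filler is the head noun "editor" (via "who"), at word 8.
(The other dependency links word 1 to a gap after word 17.)

8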